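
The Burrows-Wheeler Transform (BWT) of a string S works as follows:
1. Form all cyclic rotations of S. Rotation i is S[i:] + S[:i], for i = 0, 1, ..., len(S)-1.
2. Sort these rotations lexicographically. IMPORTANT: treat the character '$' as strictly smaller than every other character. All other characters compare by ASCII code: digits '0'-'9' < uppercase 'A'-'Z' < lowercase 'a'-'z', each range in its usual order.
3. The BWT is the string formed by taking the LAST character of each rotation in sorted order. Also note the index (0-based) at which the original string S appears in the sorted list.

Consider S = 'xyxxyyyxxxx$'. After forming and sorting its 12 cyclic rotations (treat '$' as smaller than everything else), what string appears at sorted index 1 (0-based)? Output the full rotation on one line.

Answer: x$xyxxyyyxxx

Derivation:
All 12 rotations (rotation i = S[i:]+S[:i]):
  rot[0] = xyxxyyyxxxx$
  rot[1] = yxxyyyxxxx$x
  rot[2] = xxyyyxxxx$xy
  rot[3] = xyyyxxxx$xyx
  rot[4] = yyyxxxx$xyxx
  rot[5] = yyxxxx$xyxxy
  rot[6] = yxxxx$xyxxyy
  rot[7] = xxxx$xyxxyyy
  rot[8] = xxx$xyxxyyyx
  rot[9] = xx$xyxxyyyxx
  rot[10] = x$xyxxyyyxxx
  rot[11] = $xyxxyyyxxxx
Sorted (with $ < everything):
  sorted[0] = $xyxxyyyxxxx
  sorted[1] = x$xyxxyyyxxx
  sorted[2] = xx$xyxxyyyxx
  sorted[3] = xxx$xyxxyyyx
  sorted[4] = xxxx$xyxxyyy
  sorted[5] = xxyyyxxxx$xy
  sorted[6] = xyxxyyyxxxx$
  sorted[7] = xyyyxxxx$xyx
  sorted[8] = yxxxx$xyxxyy
  sorted[9] = yxxyyyxxxx$x
  sorted[10] = yyxxxx$xyxxy
  sorted[11] = yyyxxxx$xyxx
sorted[1] = x$xyxxyyyxxx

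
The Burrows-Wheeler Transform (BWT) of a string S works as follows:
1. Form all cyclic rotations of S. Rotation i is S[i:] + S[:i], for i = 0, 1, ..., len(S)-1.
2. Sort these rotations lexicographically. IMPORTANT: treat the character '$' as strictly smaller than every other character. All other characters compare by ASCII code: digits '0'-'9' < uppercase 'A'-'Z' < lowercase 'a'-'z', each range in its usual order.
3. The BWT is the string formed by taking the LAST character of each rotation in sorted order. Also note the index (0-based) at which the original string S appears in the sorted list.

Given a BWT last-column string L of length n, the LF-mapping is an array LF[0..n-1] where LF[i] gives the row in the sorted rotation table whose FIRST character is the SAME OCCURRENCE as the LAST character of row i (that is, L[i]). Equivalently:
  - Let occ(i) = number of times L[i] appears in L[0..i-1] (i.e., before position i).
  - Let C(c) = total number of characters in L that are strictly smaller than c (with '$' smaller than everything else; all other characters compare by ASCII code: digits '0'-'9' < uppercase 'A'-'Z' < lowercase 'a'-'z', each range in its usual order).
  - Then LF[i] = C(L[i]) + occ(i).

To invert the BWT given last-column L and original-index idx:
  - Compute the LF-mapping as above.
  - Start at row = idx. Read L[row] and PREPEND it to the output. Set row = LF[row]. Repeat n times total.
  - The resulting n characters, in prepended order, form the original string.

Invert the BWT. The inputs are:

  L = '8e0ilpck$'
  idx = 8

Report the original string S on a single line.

Answer: pickle08$

Derivation:
LF mapping: 2 4 1 5 7 8 3 6 0
Walk LF starting at row 8, prepending L[row]:
  step 1: row=8, L[8]='$', prepend. Next row=LF[8]=0
  step 2: row=0, L[0]='8', prepend. Next row=LF[0]=2
  step 3: row=2, L[2]='0', prepend. Next row=LF[2]=1
  step 4: row=1, L[1]='e', prepend. Next row=LF[1]=4
  step 5: row=4, L[4]='l', prepend. Next row=LF[4]=7
  step 6: row=7, L[7]='k', prepend. Next row=LF[7]=6
  step 7: row=6, L[6]='c', prepend. Next row=LF[6]=3
  step 8: row=3, L[3]='i', prepend. Next row=LF[3]=5
  step 9: row=5, L[5]='p', prepend. Next row=LF[5]=8
Reversed output: pickle08$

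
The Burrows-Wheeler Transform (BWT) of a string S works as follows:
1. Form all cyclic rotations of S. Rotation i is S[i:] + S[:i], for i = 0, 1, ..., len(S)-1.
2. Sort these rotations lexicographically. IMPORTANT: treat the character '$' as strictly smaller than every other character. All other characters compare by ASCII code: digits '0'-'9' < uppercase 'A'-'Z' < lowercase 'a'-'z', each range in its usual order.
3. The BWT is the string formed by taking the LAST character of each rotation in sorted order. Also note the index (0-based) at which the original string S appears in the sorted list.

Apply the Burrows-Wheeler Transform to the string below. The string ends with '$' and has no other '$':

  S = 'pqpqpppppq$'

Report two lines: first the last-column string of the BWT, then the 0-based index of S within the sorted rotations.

Answer: qqppppq$ppp
7

Derivation:
All 11 rotations (rotation i = S[i:]+S[:i]):
  rot[0] = pqpqpppppq$
  rot[1] = qpqpppppq$p
  rot[2] = pqpppppq$pq
  rot[3] = qpppppq$pqp
  rot[4] = pppppq$pqpq
  rot[5] = ppppq$pqpqp
  rot[6] = pppq$pqpqpp
  rot[7] = ppq$pqpqppp
  rot[8] = pq$pqpqpppp
  rot[9] = q$pqpqppppp
  rot[10] = $pqpqpppppq
Sorted (with $ < everything):
  sorted[0] = $pqpqpppppq  (last char: 'q')
  sorted[1] = pppppq$pqpq  (last char: 'q')
  sorted[2] = ppppq$pqpqp  (last char: 'p')
  sorted[3] = pppq$pqpqpp  (last char: 'p')
  sorted[4] = ppq$pqpqppp  (last char: 'p')
  sorted[5] = pq$pqpqpppp  (last char: 'p')
  sorted[6] = pqpppppq$pq  (last char: 'q')
  sorted[7] = pqpqpppppq$  (last char: '$')
  sorted[8] = q$pqpqppppp  (last char: 'p')
  sorted[9] = qpppppq$pqp  (last char: 'p')
  sorted[10] = qpqpppppq$p  (last char: 'p')
Last column: qqppppq$ppp
Original string S is at sorted index 7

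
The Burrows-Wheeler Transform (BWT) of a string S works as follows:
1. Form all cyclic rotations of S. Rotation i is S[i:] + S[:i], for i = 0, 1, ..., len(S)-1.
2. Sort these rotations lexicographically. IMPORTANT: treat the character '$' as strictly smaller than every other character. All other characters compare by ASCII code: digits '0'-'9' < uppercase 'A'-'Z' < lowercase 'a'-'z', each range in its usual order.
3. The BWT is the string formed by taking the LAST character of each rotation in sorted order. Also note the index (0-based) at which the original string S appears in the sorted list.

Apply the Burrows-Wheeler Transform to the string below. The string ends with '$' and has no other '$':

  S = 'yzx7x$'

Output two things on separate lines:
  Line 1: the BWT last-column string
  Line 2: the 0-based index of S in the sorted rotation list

All 6 rotations (rotation i = S[i:]+S[:i]):
  rot[0] = yzx7x$
  rot[1] = zx7x$y
  rot[2] = x7x$yz
  rot[3] = 7x$yzx
  rot[4] = x$yzx7
  rot[5] = $yzx7x
Sorted (with $ < everything):
  sorted[0] = $yzx7x  (last char: 'x')
  sorted[1] = 7x$yzx  (last char: 'x')
  sorted[2] = x$yzx7  (last char: '7')
  sorted[3] = x7x$yz  (last char: 'z')
  sorted[4] = yzx7x$  (last char: '$')
  sorted[5] = zx7x$y  (last char: 'y')
Last column: xx7z$y
Original string S is at sorted index 4

Answer: xx7z$y
4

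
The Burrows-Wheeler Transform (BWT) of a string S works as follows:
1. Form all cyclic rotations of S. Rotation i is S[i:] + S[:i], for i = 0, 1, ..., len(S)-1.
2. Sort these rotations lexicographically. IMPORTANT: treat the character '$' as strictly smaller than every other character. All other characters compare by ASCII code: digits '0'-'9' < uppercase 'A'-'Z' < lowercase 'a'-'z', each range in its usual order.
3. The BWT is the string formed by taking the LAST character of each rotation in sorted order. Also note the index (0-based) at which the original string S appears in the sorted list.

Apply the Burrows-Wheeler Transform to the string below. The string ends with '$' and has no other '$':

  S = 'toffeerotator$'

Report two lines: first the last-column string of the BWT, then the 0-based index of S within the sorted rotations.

All 14 rotations (rotation i = S[i:]+S[:i]):
  rot[0] = toffeerotator$
  rot[1] = offeerotator$t
  rot[2] = ffeerotator$to
  rot[3] = feerotator$tof
  rot[4] = eerotator$toff
  rot[5] = erotator$toffe
  rot[6] = rotator$toffee
  rot[7] = otator$toffeer
  rot[8] = tator$toffeero
  rot[9] = ator$toffeerot
  rot[10] = tor$toffeerota
  rot[11] = or$toffeerotat
  rot[12] = r$toffeerotato
  rot[13] = $toffeerotator
Sorted (with $ < everything):
  sorted[0] = $toffeerotator  (last char: 'r')
  sorted[1] = ator$toffeerot  (last char: 't')
  sorted[2] = eerotator$toff  (last char: 'f')
  sorted[3] = erotator$toffe  (last char: 'e')
  sorted[4] = feerotator$tof  (last char: 'f')
  sorted[5] = ffeerotator$to  (last char: 'o')
  sorted[6] = offeerotator$t  (last char: 't')
  sorted[7] = or$toffeerotat  (last char: 't')
  sorted[8] = otator$toffeer  (last char: 'r')
  sorted[9] = r$toffeerotato  (last char: 'o')
  sorted[10] = rotator$toffee  (last char: 'e')
  sorted[11] = tator$toffeero  (last char: 'o')
  sorted[12] = toffeerotator$  (last char: '$')
  sorted[13] = tor$toffeerota  (last char: 'a')
Last column: rtfefottroeo$a
Original string S is at sorted index 12

Answer: rtfefottroeo$a
12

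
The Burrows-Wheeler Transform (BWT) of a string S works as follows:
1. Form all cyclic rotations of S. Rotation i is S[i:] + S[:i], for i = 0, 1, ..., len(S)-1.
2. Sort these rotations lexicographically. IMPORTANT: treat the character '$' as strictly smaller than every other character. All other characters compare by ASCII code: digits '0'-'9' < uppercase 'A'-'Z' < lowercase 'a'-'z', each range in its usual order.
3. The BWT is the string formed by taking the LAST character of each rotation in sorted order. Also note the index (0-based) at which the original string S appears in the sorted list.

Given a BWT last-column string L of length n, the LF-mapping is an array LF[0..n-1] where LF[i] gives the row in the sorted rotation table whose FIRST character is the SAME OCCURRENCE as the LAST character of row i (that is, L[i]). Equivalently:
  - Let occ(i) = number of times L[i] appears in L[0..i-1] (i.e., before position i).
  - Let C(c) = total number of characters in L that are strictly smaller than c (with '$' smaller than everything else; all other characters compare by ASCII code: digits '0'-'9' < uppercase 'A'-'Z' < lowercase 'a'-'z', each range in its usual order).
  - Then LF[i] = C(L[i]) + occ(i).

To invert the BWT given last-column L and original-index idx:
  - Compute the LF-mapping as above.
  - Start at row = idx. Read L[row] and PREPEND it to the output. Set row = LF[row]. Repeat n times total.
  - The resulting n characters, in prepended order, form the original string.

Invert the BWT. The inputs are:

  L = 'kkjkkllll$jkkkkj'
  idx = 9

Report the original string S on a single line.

LF mapping: 4 5 1 6 7 12 13 14 15 0 2 8 9 10 11 3
Walk LF starting at row 9, prepending L[row]:
  step 1: row=9, L[9]='$', prepend. Next row=LF[9]=0
  step 2: row=0, L[0]='k', prepend. Next row=LF[0]=4
  step 3: row=4, L[4]='k', prepend. Next row=LF[4]=7
  step 4: row=7, L[7]='l', prepend. Next row=LF[7]=14
  step 5: row=14, L[14]='k', prepend. Next row=LF[14]=11
  step 6: row=11, L[11]='k', prepend. Next row=LF[11]=8
  step 7: row=8, L[8]='l', prepend. Next row=LF[8]=15
  step 8: row=15, L[15]='j', prepend. Next row=LF[15]=3
  step 9: row=3, L[3]='k', prepend. Next row=LF[3]=6
  step 10: row=6, L[6]='l', prepend. Next row=LF[6]=13
  step 11: row=13, L[13]='k', prepend. Next row=LF[13]=10
  step 12: row=10, L[10]='j', prepend. Next row=LF[10]=2
  step 13: row=2, L[2]='j', prepend. Next row=LF[2]=1
  step 14: row=1, L[1]='k', prepend. Next row=LF[1]=5
  step 15: row=5, L[5]='l', prepend. Next row=LF[5]=12
  step 16: row=12, L[12]='k', prepend. Next row=LF[12]=9
Reversed output: klkjjklkjlkklkk$

Answer: klkjjklkjlkklkk$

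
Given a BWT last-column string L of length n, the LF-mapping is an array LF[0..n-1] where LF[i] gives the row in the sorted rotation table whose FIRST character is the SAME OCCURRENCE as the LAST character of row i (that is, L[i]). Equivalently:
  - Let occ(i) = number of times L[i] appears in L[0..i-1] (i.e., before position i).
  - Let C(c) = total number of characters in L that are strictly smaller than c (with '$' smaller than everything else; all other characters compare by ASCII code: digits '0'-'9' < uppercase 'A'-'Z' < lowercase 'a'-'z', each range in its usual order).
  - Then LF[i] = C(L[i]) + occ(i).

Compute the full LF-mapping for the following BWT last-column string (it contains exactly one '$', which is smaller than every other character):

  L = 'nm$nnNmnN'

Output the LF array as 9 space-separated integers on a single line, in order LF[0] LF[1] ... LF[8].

Char counts: '$':1, 'N':2, 'm':2, 'n':4
C (first-col start): C('$')=0, C('N')=1, C('m')=3, C('n')=5
L[0]='n': occ=0, LF[0]=C('n')+0=5+0=5
L[1]='m': occ=0, LF[1]=C('m')+0=3+0=3
L[2]='$': occ=0, LF[2]=C('$')+0=0+0=0
L[3]='n': occ=1, LF[3]=C('n')+1=5+1=6
L[4]='n': occ=2, LF[4]=C('n')+2=5+2=7
L[5]='N': occ=0, LF[5]=C('N')+0=1+0=1
L[6]='m': occ=1, LF[6]=C('m')+1=3+1=4
L[7]='n': occ=3, LF[7]=C('n')+3=5+3=8
L[8]='N': occ=1, LF[8]=C('N')+1=1+1=2

Answer: 5 3 0 6 7 1 4 8 2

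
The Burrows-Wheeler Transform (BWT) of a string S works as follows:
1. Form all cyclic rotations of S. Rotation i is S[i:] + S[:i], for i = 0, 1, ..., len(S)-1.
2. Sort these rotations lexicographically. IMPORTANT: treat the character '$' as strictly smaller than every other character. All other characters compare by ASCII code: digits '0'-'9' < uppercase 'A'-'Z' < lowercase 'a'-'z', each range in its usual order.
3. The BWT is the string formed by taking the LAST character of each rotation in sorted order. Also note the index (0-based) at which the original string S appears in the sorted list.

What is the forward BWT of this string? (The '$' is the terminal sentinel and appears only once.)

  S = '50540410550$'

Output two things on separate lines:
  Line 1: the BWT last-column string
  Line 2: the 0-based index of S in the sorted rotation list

Answer: 054514505$00
9

Derivation:
All 12 rotations (rotation i = S[i:]+S[:i]):
  rot[0] = 50540410550$
  rot[1] = 0540410550$5
  rot[2] = 540410550$50
  rot[3] = 40410550$505
  rot[4] = 0410550$5054
  rot[5] = 410550$50540
  rot[6] = 10550$505404
  rot[7] = 0550$5054041
  rot[8] = 550$50540410
  rot[9] = 50$505404105
  rot[10] = 0$5054041055
  rot[11] = $50540410550
Sorted (with $ < everything):
  sorted[0] = $50540410550  (last char: '0')
  sorted[1] = 0$5054041055  (last char: '5')
  sorted[2] = 0410550$5054  (last char: '4')
  sorted[3] = 0540410550$5  (last char: '5')
  sorted[4] = 0550$5054041  (last char: '1')
  sorted[5] = 10550$505404  (last char: '4')
  sorted[6] = 40410550$505  (last char: '5')
  sorted[7] = 410550$50540  (last char: '0')
  sorted[8] = 50$505404105  (last char: '5')
  sorted[9] = 50540410550$  (last char: '$')
  sorted[10] = 540410550$50  (last char: '0')
  sorted[11] = 550$50540410  (last char: '0')
Last column: 054514505$00
Original string S is at sorted index 9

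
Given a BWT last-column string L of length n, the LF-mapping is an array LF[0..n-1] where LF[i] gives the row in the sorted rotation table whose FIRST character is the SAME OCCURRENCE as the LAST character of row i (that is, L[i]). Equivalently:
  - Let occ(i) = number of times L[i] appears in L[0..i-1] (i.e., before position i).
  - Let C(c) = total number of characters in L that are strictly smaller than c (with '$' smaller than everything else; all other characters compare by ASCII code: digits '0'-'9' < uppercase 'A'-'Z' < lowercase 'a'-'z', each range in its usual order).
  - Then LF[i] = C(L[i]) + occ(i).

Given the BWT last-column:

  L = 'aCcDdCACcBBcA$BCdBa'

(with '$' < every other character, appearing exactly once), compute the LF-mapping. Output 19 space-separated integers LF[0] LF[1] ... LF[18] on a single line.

Answer: 12 7 14 11 17 8 1 9 15 3 4 16 2 0 5 10 18 6 13

Derivation:
Char counts: '$':1, 'A':2, 'B':4, 'C':4, 'D':1, 'a':2, 'c':3, 'd':2
C (first-col start): C('$')=0, C('A')=1, C('B')=3, C('C')=7, C('D')=11, C('a')=12, C('c')=14, C('d')=17
L[0]='a': occ=0, LF[0]=C('a')+0=12+0=12
L[1]='C': occ=0, LF[1]=C('C')+0=7+0=7
L[2]='c': occ=0, LF[2]=C('c')+0=14+0=14
L[3]='D': occ=0, LF[3]=C('D')+0=11+0=11
L[4]='d': occ=0, LF[4]=C('d')+0=17+0=17
L[5]='C': occ=1, LF[5]=C('C')+1=7+1=8
L[6]='A': occ=0, LF[6]=C('A')+0=1+0=1
L[7]='C': occ=2, LF[7]=C('C')+2=7+2=9
L[8]='c': occ=1, LF[8]=C('c')+1=14+1=15
L[9]='B': occ=0, LF[9]=C('B')+0=3+0=3
L[10]='B': occ=1, LF[10]=C('B')+1=3+1=4
L[11]='c': occ=2, LF[11]=C('c')+2=14+2=16
L[12]='A': occ=1, LF[12]=C('A')+1=1+1=2
L[13]='$': occ=0, LF[13]=C('$')+0=0+0=0
L[14]='B': occ=2, LF[14]=C('B')+2=3+2=5
L[15]='C': occ=3, LF[15]=C('C')+3=7+3=10
L[16]='d': occ=1, LF[16]=C('d')+1=17+1=18
L[17]='B': occ=3, LF[17]=C('B')+3=3+3=6
L[18]='a': occ=1, LF[18]=C('a')+1=12+1=13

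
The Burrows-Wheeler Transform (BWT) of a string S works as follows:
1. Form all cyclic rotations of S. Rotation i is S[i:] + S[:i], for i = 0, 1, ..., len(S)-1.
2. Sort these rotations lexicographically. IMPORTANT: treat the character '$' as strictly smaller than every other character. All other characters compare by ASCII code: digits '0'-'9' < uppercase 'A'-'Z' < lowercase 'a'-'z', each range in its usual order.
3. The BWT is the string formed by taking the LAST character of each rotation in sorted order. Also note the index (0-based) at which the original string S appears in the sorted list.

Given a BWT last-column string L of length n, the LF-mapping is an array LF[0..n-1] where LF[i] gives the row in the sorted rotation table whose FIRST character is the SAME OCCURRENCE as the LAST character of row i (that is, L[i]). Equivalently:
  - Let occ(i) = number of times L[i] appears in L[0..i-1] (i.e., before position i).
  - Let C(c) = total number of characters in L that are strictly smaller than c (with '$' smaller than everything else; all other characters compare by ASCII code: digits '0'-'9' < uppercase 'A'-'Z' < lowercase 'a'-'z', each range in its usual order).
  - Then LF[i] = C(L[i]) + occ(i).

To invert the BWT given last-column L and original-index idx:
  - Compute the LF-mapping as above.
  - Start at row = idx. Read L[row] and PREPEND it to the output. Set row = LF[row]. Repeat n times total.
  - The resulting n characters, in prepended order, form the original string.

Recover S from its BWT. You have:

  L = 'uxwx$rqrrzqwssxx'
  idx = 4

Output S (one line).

LF mapping: 8 11 9 12 0 3 1 4 5 15 2 10 6 7 13 14
Walk LF starting at row 4, prepending L[row]:
  step 1: row=4, L[4]='$', prepend. Next row=LF[4]=0
  step 2: row=0, L[0]='u', prepend. Next row=LF[0]=8
  step 3: row=8, L[8]='r', prepend. Next row=LF[8]=5
  step 4: row=5, L[5]='r', prepend. Next row=LF[5]=3
  step 5: row=3, L[3]='x', prepend. Next row=LF[3]=12
  step 6: row=12, L[12]='s', prepend. Next row=LF[12]=6
  step 7: row=6, L[6]='q', prepend. Next row=LF[6]=1
  step 8: row=1, L[1]='x', prepend. Next row=LF[1]=11
  step 9: row=11, L[11]='w', prepend. Next row=LF[11]=10
  step 10: row=10, L[10]='q', prepend. Next row=LF[10]=2
  step 11: row=2, L[2]='w', prepend. Next row=LF[2]=9
  step 12: row=9, L[9]='z', prepend. Next row=LF[9]=15
  step 13: row=15, L[15]='x', prepend. Next row=LF[15]=14
  step 14: row=14, L[14]='x', prepend. Next row=LF[14]=13
  step 15: row=13, L[13]='s', prepend. Next row=LF[13]=7
  step 16: row=7, L[7]='r', prepend. Next row=LF[7]=4
Reversed output: rsxxzwqwxqsxrru$

Answer: rsxxzwqwxqsxrru$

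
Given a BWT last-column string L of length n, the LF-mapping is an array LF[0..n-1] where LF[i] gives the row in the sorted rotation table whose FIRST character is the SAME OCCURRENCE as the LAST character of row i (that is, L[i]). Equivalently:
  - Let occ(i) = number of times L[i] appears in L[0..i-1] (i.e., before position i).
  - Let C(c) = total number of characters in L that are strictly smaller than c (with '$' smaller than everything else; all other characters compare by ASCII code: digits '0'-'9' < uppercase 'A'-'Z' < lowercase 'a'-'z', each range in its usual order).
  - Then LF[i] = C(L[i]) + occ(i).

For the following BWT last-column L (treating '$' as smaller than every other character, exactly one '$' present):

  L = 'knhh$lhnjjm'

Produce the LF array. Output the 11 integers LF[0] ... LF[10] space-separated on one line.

Char counts: '$':1, 'h':3, 'j':2, 'k':1, 'l':1, 'm':1, 'n':2
C (first-col start): C('$')=0, C('h')=1, C('j')=4, C('k')=6, C('l')=7, C('m')=8, C('n')=9
L[0]='k': occ=0, LF[0]=C('k')+0=6+0=6
L[1]='n': occ=0, LF[1]=C('n')+0=9+0=9
L[2]='h': occ=0, LF[2]=C('h')+0=1+0=1
L[3]='h': occ=1, LF[3]=C('h')+1=1+1=2
L[4]='$': occ=0, LF[4]=C('$')+0=0+0=0
L[5]='l': occ=0, LF[5]=C('l')+0=7+0=7
L[6]='h': occ=2, LF[6]=C('h')+2=1+2=3
L[7]='n': occ=1, LF[7]=C('n')+1=9+1=10
L[8]='j': occ=0, LF[8]=C('j')+0=4+0=4
L[9]='j': occ=1, LF[9]=C('j')+1=4+1=5
L[10]='m': occ=0, LF[10]=C('m')+0=8+0=8

Answer: 6 9 1 2 0 7 3 10 4 5 8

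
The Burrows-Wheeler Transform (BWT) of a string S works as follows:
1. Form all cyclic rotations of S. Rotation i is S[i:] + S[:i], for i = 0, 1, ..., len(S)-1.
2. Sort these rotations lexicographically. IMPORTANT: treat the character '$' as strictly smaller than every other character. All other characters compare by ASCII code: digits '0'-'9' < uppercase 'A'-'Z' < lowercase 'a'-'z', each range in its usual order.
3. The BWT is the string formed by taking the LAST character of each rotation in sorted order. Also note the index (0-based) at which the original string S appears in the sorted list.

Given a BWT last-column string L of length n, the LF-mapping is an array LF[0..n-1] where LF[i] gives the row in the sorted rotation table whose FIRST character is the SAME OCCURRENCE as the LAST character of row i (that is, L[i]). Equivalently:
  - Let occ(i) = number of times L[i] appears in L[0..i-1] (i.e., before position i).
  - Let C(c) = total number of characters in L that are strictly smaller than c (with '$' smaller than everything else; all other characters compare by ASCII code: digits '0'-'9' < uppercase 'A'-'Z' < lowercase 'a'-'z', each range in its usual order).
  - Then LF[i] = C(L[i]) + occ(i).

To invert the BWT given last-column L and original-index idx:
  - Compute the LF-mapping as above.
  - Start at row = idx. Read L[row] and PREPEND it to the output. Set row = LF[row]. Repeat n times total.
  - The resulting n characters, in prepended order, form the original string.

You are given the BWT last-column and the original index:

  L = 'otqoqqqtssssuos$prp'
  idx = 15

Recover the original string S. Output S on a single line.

LF mapping: 1 16 6 2 7 8 9 17 11 12 13 14 18 3 15 0 4 10 5
Walk LF starting at row 15, prepending L[row]:
  step 1: row=15, L[15]='$', prepend. Next row=LF[15]=0
  step 2: row=0, L[0]='o', prepend. Next row=LF[0]=1
  step 3: row=1, L[1]='t', prepend. Next row=LF[1]=16
  step 4: row=16, L[16]='p', prepend. Next row=LF[16]=4
  step 5: row=4, L[4]='q', prepend. Next row=LF[4]=7
  step 6: row=7, L[7]='t', prepend. Next row=LF[7]=17
  step 7: row=17, L[17]='r', prepend. Next row=LF[17]=10
  step 8: row=10, L[10]='s', prepend. Next row=LF[10]=13
  step 9: row=13, L[13]='o', prepend. Next row=LF[13]=3
  step 10: row=3, L[3]='o', prepend. Next row=LF[3]=2
  step 11: row=2, L[2]='q', prepend. Next row=LF[2]=6
  step 12: row=6, L[6]='q', prepend. Next row=LF[6]=9
  step 13: row=9, L[9]='s', prepend. Next row=LF[9]=12
  step 14: row=12, L[12]='u', prepend. Next row=LF[12]=18
  step 15: row=18, L[18]='p', prepend. Next row=LF[18]=5
  step 16: row=5, L[5]='q', prepend. Next row=LF[5]=8
  step 17: row=8, L[8]='s', prepend. Next row=LF[8]=11
  step 18: row=11, L[11]='s', prepend. Next row=LF[11]=14
  step 19: row=14, L[14]='s', prepend. Next row=LF[14]=15
Reversed output: sssqpusqqoosrtqpto$

Answer: sssqpusqqoosrtqpto$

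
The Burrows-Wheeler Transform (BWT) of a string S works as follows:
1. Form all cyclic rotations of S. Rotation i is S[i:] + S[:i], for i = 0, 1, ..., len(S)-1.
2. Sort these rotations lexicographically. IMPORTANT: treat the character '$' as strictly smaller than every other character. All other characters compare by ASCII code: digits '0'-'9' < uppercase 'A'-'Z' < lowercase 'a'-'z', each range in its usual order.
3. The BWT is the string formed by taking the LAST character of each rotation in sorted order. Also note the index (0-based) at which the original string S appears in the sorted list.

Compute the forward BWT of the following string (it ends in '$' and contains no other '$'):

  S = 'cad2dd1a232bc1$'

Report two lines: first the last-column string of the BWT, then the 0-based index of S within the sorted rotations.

All 15 rotations (rotation i = S[i:]+S[:i]):
  rot[0] = cad2dd1a232bc1$
  rot[1] = ad2dd1a232bc1$c
  rot[2] = d2dd1a232bc1$ca
  rot[3] = 2dd1a232bc1$cad
  rot[4] = dd1a232bc1$cad2
  rot[5] = d1a232bc1$cad2d
  rot[6] = 1a232bc1$cad2dd
  rot[7] = a232bc1$cad2dd1
  rot[8] = 232bc1$cad2dd1a
  rot[9] = 32bc1$cad2dd1a2
  rot[10] = 2bc1$cad2dd1a23
  rot[11] = bc1$cad2dd1a232
  rot[12] = c1$cad2dd1a232b
  rot[13] = 1$cad2dd1a232bc
  rot[14] = $cad2dd1a232bc1
Sorted (with $ < everything):
  sorted[0] = $cad2dd1a232bc1  (last char: '1')
  sorted[1] = 1$cad2dd1a232bc  (last char: 'c')
  sorted[2] = 1a232bc1$cad2dd  (last char: 'd')
  sorted[3] = 232bc1$cad2dd1a  (last char: 'a')
  sorted[4] = 2bc1$cad2dd1a23  (last char: '3')
  sorted[5] = 2dd1a232bc1$cad  (last char: 'd')
  sorted[6] = 32bc1$cad2dd1a2  (last char: '2')
  sorted[7] = a232bc1$cad2dd1  (last char: '1')
  sorted[8] = ad2dd1a232bc1$c  (last char: 'c')
  sorted[9] = bc1$cad2dd1a232  (last char: '2')
  sorted[10] = c1$cad2dd1a232b  (last char: 'b')
  sorted[11] = cad2dd1a232bc1$  (last char: '$')
  sorted[12] = d1a232bc1$cad2d  (last char: 'd')
  sorted[13] = d2dd1a232bc1$ca  (last char: 'a')
  sorted[14] = dd1a232bc1$cad2  (last char: '2')
Last column: 1cda3d21c2b$da2
Original string S is at sorted index 11

Answer: 1cda3d21c2b$da2
11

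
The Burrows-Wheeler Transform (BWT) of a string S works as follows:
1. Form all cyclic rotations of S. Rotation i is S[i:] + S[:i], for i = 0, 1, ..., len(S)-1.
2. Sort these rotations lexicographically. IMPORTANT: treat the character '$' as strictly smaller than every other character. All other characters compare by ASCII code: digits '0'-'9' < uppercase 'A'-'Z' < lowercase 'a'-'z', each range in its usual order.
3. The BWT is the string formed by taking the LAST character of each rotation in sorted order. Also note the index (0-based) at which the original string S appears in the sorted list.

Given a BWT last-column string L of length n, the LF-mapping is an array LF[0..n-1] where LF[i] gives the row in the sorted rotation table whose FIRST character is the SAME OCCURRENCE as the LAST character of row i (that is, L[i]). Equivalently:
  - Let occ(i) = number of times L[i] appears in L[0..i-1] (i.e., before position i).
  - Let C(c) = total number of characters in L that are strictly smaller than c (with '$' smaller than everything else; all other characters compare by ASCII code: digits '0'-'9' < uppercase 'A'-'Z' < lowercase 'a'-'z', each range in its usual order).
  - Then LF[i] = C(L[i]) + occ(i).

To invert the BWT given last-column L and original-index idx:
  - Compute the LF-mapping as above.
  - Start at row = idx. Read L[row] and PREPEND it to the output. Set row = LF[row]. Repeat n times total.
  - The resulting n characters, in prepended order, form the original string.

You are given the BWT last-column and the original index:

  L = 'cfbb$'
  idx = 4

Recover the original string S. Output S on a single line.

Answer: fbbc$

Derivation:
LF mapping: 3 4 1 2 0
Walk LF starting at row 4, prepending L[row]:
  step 1: row=4, L[4]='$', prepend. Next row=LF[4]=0
  step 2: row=0, L[0]='c', prepend. Next row=LF[0]=3
  step 3: row=3, L[3]='b', prepend. Next row=LF[3]=2
  step 4: row=2, L[2]='b', prepend. Next row=LF[2]=1
  step 5: row=1, L[1]='f', prepend. Next row=LF[1]=4
Reversed output: fbbc$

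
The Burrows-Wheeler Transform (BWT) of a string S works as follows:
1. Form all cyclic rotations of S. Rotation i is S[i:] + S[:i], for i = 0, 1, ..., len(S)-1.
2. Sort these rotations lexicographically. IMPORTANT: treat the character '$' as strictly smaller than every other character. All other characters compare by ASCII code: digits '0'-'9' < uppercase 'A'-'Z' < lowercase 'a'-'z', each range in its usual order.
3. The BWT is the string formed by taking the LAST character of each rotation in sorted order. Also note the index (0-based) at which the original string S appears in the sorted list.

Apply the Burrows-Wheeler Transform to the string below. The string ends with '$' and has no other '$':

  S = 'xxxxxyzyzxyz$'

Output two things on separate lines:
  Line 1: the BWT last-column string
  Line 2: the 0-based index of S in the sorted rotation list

All 13 rotations (rotation i = S[i:]+S[:i]):
  rot[0] = xxxxxyzyzxyz$
  rot[1] = xxxxyzyzxyz$x
  rot[2] = xxxyzyzxyz$xx
  rot[3] = xxyzyzxyz$xxx
  rot[4] = xyzyzxyz$xxxx
  rot[5] = yzyzxyz$xxxxx
  rot[6] = zyzxyz$xxxxxy
  rot[7] = yzxyz$xxxxxyz
  rot[8] = zxyz$xxxxxyzy
  rot[9] = xyz$xxxxxyzyz
  rot[10] = yz$xxxxxyzyzx
  rot[11] = z$xxxxxyzyzxy
  rot[12] = $xxxxxyzyzxyz
Sorted (with $ < everything):
  sorted[0] = $xxxxxyzyzxyz  (last char: 'z')
  sorted[1] = xxxxxyzyzxyz$  (last char: '$')
  sorted[2] = xxxxyzyzxyz$x  (last char: 'x')
  sorted[3] = xxxyzyzxyz$xx  (last char: 'x')
  sorted[4] = xxyzyzxyz$xxx  (last char: 'x')
  sorted[5] = xyz$xxxxxyzyz  (last char: 'z')
  sorted[6] = xyzyzxyz$xxxx  (last char: 'x')
  sorted[7] = yz$xxxxxyzyzx  (last char: 'x')
  sorted[8] = yzxyz$xxxxxyz  (last char: 'z')
  sorted[9] = yzyzxyz$xxxxx  (last char: 'x')
  sorted[10] = z$xxxxxyzyzxy  (last char: 'y')
  sorted[11] = zxyz$xxxxxyzy  (last char: 'y')
  sorted[12] = zyzxyz$xxxxxy  (last char: 'y')
Last column: z$xxxzxxzxyyy
Original string S is at sorted index 1

Answer: z$xxxzxxzxyyy
1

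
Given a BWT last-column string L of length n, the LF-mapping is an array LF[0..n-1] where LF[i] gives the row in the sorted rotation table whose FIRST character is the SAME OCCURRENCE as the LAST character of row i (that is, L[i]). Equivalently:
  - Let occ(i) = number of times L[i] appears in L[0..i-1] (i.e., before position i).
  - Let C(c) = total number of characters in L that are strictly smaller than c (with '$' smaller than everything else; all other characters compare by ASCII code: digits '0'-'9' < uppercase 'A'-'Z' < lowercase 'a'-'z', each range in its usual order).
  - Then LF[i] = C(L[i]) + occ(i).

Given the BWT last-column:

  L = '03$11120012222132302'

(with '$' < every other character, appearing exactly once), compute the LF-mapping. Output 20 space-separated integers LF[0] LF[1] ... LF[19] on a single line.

Answer: 1 17 0 5 6 7 10 2 3 8 11 12 13 14 9 18 15 19 4 16

Derivation:
Char counts: '$':1, '0':4, '1':5, '2':7, '3':3
C (first-col start): C('$')=0, C('0')=1, C('1')=5, C('2')=10, C('3')=17
L[0]='0': occ=0, LF[0]=C('0')+0=1+0=1
L[1]='3': occ=0, LF[1]=C('3')+0=17+0=17
L[2]='$': occ=0, LF[2]=C('$')+0=0+0=0
L[3]='1': occ=0, LF[3]=C('1')+0=5+0=5
L[4]='1': occ=1, LF[4]=C('1')+1=5+1=6
L[5]='1': occ=2, LF[5]=C('1')+2=5+2=7
L[6]='2': occ=0, LF[6]=C('2')+0=10+0=10
L[7]='0': occ=1, LF[7]=C('0')+1=1+1=2
L[8]='0': occ=2, LF[8]=C('0')+2=1+2=3
L[9]='1': occ=3, LF[9]=C('1')+3=5+3=8
L[10]='2': occ=1, LF[10]=C('2')+1=10+1=11
L[11]='2': occ=2, LF[11]=C('2')+2=10+2=12
L[12]='2': occ=3, LF[12]=C('2')+3=10+3=13
L[13]='2': occ=4, LF[13]=C('2')+4=10+4=14
L[14]='1': occ=4, LF[14]=C('1')+4=5+4=9
L[15]='3': occ=1, LF[15]=C('3')+1=17+1=18
L[16]='2': occ=5, LF[16]=C('2')+5=10+5=15
L[17]='3': occ=2, LF[17]=C('3')+2=17+2=19
L[18]='0': occ=3, LF[18]=C('0')+3=1+3=4
L[19]='2': occ=6, LF[19]=C('2')+6=10+6=16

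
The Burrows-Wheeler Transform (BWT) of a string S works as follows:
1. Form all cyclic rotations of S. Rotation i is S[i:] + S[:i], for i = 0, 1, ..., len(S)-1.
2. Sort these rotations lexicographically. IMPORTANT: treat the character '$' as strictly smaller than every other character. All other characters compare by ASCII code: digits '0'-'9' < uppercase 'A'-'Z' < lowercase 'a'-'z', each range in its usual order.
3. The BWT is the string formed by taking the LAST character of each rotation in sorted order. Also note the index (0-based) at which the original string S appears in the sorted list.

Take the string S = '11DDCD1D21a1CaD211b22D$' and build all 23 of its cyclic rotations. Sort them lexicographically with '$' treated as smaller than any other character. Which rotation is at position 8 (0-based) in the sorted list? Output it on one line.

Answer: 211b22D$11DDCD1D21a1CaD

Derivation:
All 23 rotations (rotation i = S[i:]+S[:i]):
  rot[0] = 11DDCD1D21a1CaD211b22D$
  rot[1] = 1DDCD1D21a1CaD211b22D$1
  rot[2] = DDCD1D21a1CaD211b22D$11
  rot[3] = DCD1D21a1CaD211b22D$11D
  rot[4] = CD1D21a1CaD211b22D$11DD
  rot[5] = D1D21a1CaD211b22D$11DDC
  rot[6] = 1D21a1CaD211b22D$11DDCD
  rot[7] = D21a1CaD211b22D$11DDCD1
  rot[8] = 21a1CaD211b22D$11DDCD1D
  rot[9] = 1a1CaD211b22D$11DDCD1D2
  rot[10] = a1CaD211b22D$11DDCD1D21
  rot[11] = 1CaD211b22D$11DDCD1D21a
  rot[12] = CaD211b22D$11DDCD1D21a1
  rot[13] = aD211b22D$11DDCD1D21a1C
  rot[14] = D211b22D$11DDCD1D21a1Ca
  rot[15] = 211b22D$11DDCD1D21a1CaD
  rot[16] = 11b22D$11DDCD1D21a1CaD2
  rot[17] = 1b22D$11DDCD1D21a1CaD21
  rot[18] = b22D$11DDCD1D21a1CaD211
  rot[19] = 22D$11DDCD1D21a1CaD211b
  rot[20] = 2D$11DDCD1D21a1CaD211b2
  rot[21] = D$11DDCD1D21a1CaD211b22
  rot[22] = $11DDCD1D21a1CaD211b22D
Sorted (with $ < everything):
  sorted[0] = $11DDCD1D21a1CaD211b22D
  sorted[1] = 11DDCD1D21a1CaD211b22D$
  sorted[2] = 11b22D$11DDCD1D21a1CaD2
  sorted[3] = 1CaD211b22D$11DDCD1D21a
  sorted[4] = 1D21a1CaD211b22D$11DDCD
  sorted[5] = 1DDCD1D21a1CaD211b22D$1
  sorted[6] = 1a1CaD211b22D$11DDCD1D2
  sorted[7] = 1b22D$11DDCD1D21a1CaD21
  sorted[8] = 211b22D$11DDCD1D21a1CaD
  sorted[9] = 21a1CaD211b22D$11DDCD1D
  sorted[10] = 22D$11DDCD1D21a1CaD211b
  sorted[11] = 2D$11DDCD1D21a1CaD211b2
  sorted[12] = CD1D21a1CaD211b22D$11DD
  sorted[13] = CaD211b22D$11DDCD1D21a1
  sorted[14] = D$11DDCD1D21a1CaD211b22
  sorted[15] = D1D21a1CaD211b22D$11DDC
  sorted[16] = D211b22D$11DDCD1D21a1Ca
  sorted[17] = D21a1CaD211b22D$11DDCD1
  sorted[18] = DCD1D21a1CaD211b22D$11D
  sorted[19] = DDCD1D21a1CaD211b22D$11
  sorted[20] = a1CaD211b22D$11DDCD1D21
  sorted[21] = aD211b22D$11DDCD1D21a1C
  sorted[22] = b22D$11DDCD1D21a1CaD211
sorted[8] = 211b22D$11DDCD1D21a1CaD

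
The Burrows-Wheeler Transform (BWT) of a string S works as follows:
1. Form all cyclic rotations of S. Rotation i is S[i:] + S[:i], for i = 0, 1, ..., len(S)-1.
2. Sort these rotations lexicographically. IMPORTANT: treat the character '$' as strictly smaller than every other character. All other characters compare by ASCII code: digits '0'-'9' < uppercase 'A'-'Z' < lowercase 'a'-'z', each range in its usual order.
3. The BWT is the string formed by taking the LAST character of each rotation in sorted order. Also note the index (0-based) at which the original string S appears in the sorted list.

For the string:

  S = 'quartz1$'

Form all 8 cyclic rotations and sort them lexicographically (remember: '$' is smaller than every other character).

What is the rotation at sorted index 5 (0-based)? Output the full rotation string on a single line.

Answer: tz1$quar

Derivation:
All 8 rotations (rotation i = S[i:]+S[:i]):
  rot[0] = quartz1$
  rot[1] = uartz1$q
  rot[2] = artz1$qu
  rot[3] = rtz1$qua
  rot[4] = tz1$quar
  rot[5] = z1$quart
  rot[6] = 1$quartz
  rot[7] = $quartz1
Sorted (with $ < everything):
  sorted[0] = $quartz1
  sorted[1] = 1$quartz
  sorted[2] = artz1$qu
  sorted[3] = quartz1$
  sorted[4] = rtz1$qua
  sorted[5] = tz1$quar
  sorted[6] = uartz1$q
  sorted[7] = z1$quart
sorted[5] = tz1$quar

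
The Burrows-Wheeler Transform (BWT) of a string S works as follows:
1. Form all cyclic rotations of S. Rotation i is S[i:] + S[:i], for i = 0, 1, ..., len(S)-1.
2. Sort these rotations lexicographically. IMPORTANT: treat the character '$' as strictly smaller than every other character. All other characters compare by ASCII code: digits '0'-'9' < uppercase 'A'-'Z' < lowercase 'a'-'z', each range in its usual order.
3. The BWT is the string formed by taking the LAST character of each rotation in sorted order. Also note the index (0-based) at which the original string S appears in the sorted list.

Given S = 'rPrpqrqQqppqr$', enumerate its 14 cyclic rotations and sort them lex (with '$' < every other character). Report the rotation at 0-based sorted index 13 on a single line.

Answer: rqQqppqr$rPrpq

Derivation:
All 14 rotations (rotation i = S[i:]+S[:i]):
  rot[0] = rPrpqrqQqppqr$
  rot[1] = PrpqrqQqppqr$r
  rot[2] = rpqrqQqppqr$rP
  rot[3] = pqrqQqppqr$rPr
  rot[4] = qrqQqppqr$rPrp
  rot[5] = rqQqppqr$rPrpq
  rot[6] = qQqppqr$rPrpqr
  rot[7] = Qqppqr$rPrpqrq
  rot[8] = qppqr$rPrpqrqQ
  rot[9] = ppqr$rPrpqrqQq
  rot[10] = pqr$rPrpqrqQqp
  rot[11] = qr$rPrpqrqQqpp
  rot[12] = r$rPrpqrqQqppq
  rot[13] = $rPrpqrqQqppqr
Sorted (with $ < everything):
  sorted[0] = $rPrpqrqQqppqr
  sorted[1] = PrpqrqQqppqr$r
  sorted[2] = Qqppqr$rPrpqrq
  sorted[3] = ppqr$rPrpqrqQq
  sorted[4] = pqr$rPrpqrqQqp
  sorted[5] = pqrqQqppqr$rPr
  sorted[6] = qQqppqr$rPrpqr
  sorted[7] = qppqr$rPrpqrqQ
  sorted[8] = qr$rPrpqrqQqpp
  sorted[9] = qrqQqppqr$rPrp
  sorted[10] = r$rPrpqrqQqppq
  sorted[11] = rPrpqrqQqppqr$
  sorted[12] = rpqrqQqppqr$rP
  sorted[13] = rqQqppqr$rPrpq
sorted[13] = rqQqppqr$rPrpq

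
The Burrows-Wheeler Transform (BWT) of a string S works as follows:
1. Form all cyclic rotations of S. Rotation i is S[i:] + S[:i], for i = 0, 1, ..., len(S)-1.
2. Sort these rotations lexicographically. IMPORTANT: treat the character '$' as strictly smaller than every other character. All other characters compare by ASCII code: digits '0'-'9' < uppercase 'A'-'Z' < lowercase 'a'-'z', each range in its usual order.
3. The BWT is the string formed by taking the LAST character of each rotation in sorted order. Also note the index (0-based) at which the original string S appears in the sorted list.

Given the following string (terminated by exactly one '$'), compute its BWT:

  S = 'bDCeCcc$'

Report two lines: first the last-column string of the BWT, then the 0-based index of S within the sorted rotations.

All 8 rotations (rotation i = S[i:]+S[:i]):
  rot[0] = bDCeCcc$
  rot[1] = DCeCcc$b
  rot[2] = CeCcc$bD
  rot[3] = eCcc$bDC
  rot[4] = Ccc$bDCe
  rot[5] = cc$bDCeC
  rot[6] = c$bDCeCc
  rot[7] = $bDCeCcc
Sorted (with $ < everything):
  sorted[0] = $bDCeCcc  (last char: 'c')
  sorted[1] = Ccc$bDCe  (last char: 'e')
  sorted[2] = CeCcc$bD  (last char: 'D')
  sorted[3] = DCeCcc$b  (last char: 'b')
  sorted[4] = bDCeCcc$  (last char: '$')
  sorted[5] = c$bDCeCc  (last char: 'c')
  sorted[6] = cc$bDCeC  (last char: 'C')
  sorted[7] = eCcc$bDC  (last char: 'C')
Last column: ceDb$cCC
Original string S is at sorted index 4

Answer: ceDb$cCC
4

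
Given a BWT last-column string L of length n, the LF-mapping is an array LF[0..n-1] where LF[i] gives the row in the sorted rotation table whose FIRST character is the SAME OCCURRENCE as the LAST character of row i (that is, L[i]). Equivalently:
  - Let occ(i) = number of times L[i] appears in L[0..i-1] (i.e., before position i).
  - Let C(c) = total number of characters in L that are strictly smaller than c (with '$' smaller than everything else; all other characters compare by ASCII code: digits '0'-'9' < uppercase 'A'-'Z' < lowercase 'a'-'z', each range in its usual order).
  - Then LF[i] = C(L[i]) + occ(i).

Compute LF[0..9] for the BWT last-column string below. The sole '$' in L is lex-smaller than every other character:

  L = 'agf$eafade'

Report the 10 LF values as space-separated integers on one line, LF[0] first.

Char counts: '$':1, 'a':3, 'd':1, 'e':2, 'f':2, 'g':1
C (first-col start): C('$')=0, C('a')=1, C('d')=4, C('e')=5, C('f')=7, C('g')=9
L[0]='a': occ=0, LF[0]=C('a')+0=1+0=1
L[1]='g': occ=0, LF[1]=C('g')+0=9+0=9
L[2]='f': occ=0, LF[2]=C('f')+0=7+0=7
L[3]='$': occ=0, LF[3]=C('$')+0=0+0=0
L[4]='e': occ=0, LF[4]=C('e')+0=5+0=5
L[5]='a': occ=1, LF[5]=C('a')+1=1+1=2
L[6]='f': occ=1, LF[6]=C('f')+1=7+1=8
L[7]='a': occ=2, LF[7]=C('a')+2=1+2=3
L[8]='d': occ=0, LF[8]=C('d')+0=4+0=4
L[9]='e': occ=1, LF[9]=C('e')+1=5+1=6

Answer: 1 9 7 0 5 2 8 3 4 6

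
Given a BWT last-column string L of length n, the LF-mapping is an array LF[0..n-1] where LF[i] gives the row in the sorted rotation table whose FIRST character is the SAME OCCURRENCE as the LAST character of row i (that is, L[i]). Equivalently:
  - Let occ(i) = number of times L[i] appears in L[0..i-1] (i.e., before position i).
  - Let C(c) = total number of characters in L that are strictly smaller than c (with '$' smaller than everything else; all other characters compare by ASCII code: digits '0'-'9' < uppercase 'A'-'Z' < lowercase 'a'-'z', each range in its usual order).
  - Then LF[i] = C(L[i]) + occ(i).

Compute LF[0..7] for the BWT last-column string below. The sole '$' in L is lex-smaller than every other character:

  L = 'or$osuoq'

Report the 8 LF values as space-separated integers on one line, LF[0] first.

Answer: 1 5 0 2 6 7 3 4

Derivation:
Char counts: '$':1, 'o':3, 'q':1, 'r':1, 's':1, 'u':1
C (first-col start): C('$')=0, C('o')=1, C('q')=4, C('r')=5, C('s')=6, C('u')=7
L[0]='o': occ=0, LF[0]=C('o')+0=1+0=1
L[1]='r': occ=0, LF[1]=C('r')+0=5+0=5
L[2]='$': occ=0, LF[2]=C('$')+0=0+0=0
L[3]='o': occ=1, LF[3]=C('o')+1=1+1=2
L[4]='s': occ=0, LF[4]=C('s')+0=6+0=6
L[5]='u': occ=0, LF[5]=C('u')+0=7+0=7
L[6]='o': occ=2, LF[6]=C('o')+2=1+2=3
L[7]='q': occ=0, LF[7]=C('q')+0=4+0=4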